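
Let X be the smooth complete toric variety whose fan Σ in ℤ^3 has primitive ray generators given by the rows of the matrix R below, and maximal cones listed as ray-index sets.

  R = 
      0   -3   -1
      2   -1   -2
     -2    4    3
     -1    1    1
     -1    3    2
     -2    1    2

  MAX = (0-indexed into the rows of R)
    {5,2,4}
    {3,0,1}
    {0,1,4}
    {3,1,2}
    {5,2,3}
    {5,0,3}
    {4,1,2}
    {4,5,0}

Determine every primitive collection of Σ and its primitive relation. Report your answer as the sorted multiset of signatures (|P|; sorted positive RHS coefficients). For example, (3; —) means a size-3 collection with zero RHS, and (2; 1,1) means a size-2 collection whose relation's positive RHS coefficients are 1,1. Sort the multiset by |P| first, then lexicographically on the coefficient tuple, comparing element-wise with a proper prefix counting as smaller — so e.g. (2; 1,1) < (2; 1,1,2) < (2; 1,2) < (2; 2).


Δ(Σ) — 6 vertices, 3 min non-faces:

  {1,5}:  v_{1} + v_{5} = 0  so sig = (2; —)
  {0,2}:  v_{0} + v_{2} = v_{5}  so sig = (2; 1)
  {3,4}:  v_{3} + v_{4} = v_{2}  so sig = (2; 1)

so the primitive-relation signature multiset is
{ (2; —),  (2; 1) ×2 }


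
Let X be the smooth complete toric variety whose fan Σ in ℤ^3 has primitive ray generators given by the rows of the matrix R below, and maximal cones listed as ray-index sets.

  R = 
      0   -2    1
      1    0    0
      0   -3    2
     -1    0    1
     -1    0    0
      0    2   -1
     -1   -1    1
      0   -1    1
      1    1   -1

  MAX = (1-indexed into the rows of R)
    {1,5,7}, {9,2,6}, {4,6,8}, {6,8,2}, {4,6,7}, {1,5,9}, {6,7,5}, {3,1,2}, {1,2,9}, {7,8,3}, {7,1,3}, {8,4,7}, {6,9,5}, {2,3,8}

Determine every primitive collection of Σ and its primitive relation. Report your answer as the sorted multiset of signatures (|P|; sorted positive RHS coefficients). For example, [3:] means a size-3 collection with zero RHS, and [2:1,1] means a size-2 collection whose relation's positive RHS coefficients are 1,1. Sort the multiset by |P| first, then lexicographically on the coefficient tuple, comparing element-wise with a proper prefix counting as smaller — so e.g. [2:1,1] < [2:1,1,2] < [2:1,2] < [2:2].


Σ has 16 primitive collections:

  P={1,6}:  v_{1} + v_{6} = 0  →  sig = [2:]
  P={2,5}:  v_{2} + v_{5} = 0  →  sig = [2:]
  P={7,9}:  v_{7} + v_{9} = 0  →  sig = [2:]
  P={1,8}:  v_{1} + v_{8} = v_{3}  →  sig = [2:1]
  P={2,7}:  v_{2} + v_{7} = v_{8}  →  sig = [2:1]
  P={3,6}:  v_{3} + v_{6} = v_{8}  →  sig = [2:1]
  P={5,8}:  v_{5} + v_{8} = v_{7}  →  sig = [2:1]
  P={8,9}:  v_{8} + v_{9} = v_{2}  →  sig = [2:1]
  P={1,4}:  v_{1} + v_{4} = v_{7} + v_{8}  →  sig = [2:1,1]
  P={3,5}:  v_{3} + v_{5} = v_{1} + v_{7}  →  sig = [2:1,1]
  P={3,9}:  v_{3} + v_{9} = v_{1} + v_{2}  →  sig = [2:1,1]
  P={4,9}:  v_{4} + v_{9} = v_{6} + v_{8}  →  sig = [2:1,1]
  P={2,4}:  v_{2} + v_{4} = v_{6} + 2·v_{8}  →  sig = [2:1,2]
  P={3,4}:  v_{3} + v_{4} = v_{7} + 2·v_{8}  →  sig = [2:1,2]
  P={4,5}:  v_{4} + v_{5} = v_{6} + 2·v_{7}  →  sig = [2:1,2]
  P={6,7,8}:  v_{6} + v_{7} + v_{8} = v_{4}  →  sig = [3:1]

Hence PRS(X_Σ) =
    [2:]
    [2:]
    [2:]
    [2:1]
    [2:1]
    [2:1]
    [2:1]
    [2:1]
    [2:1,1]
    [2:1,1]
    [2:1,1]
    [2:1,1]
    [2:1,2]
    [2:1,2]
    [2:1,2]
    [3:1]


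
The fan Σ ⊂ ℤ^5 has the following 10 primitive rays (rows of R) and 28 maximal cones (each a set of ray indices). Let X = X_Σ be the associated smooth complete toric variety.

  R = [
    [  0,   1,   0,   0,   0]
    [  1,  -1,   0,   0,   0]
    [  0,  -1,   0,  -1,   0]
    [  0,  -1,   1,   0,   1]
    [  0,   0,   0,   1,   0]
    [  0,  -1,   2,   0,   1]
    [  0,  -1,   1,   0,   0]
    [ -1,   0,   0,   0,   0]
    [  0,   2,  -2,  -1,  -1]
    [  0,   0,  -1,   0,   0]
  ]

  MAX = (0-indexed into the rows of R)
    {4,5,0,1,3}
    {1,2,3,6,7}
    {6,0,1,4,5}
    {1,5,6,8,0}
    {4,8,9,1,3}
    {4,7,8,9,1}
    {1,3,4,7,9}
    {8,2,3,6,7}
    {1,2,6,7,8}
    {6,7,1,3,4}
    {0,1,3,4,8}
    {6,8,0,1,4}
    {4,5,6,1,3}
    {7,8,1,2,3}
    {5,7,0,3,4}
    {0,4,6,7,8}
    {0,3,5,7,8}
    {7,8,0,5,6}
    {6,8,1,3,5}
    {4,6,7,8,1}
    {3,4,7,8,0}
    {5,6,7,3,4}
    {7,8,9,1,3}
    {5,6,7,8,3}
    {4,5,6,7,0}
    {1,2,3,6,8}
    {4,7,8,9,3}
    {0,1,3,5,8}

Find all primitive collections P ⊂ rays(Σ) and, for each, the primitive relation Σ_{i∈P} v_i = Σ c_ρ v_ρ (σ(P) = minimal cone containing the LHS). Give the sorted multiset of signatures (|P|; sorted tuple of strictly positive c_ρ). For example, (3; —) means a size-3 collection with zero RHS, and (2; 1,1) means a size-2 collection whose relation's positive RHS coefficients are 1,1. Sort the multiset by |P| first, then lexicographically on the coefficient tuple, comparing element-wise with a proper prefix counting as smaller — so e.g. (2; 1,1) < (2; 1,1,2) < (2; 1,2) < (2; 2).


Σ has 14 primitive collections:

  {5,9}:  v_{5} + v_{9} = v_{3}  →  sig = (2; 1)
  {2,4}:  v_{2} + v_{4} = v_{1} + v_{7}  →  sig = (2; 1,1)
  {6,9}:  v_{6} + v_{9} = v_{1} + v_{7}  →  sig = (2; 1,1)
  {0,2}:  v_{0} + v_{2} = v_{3} + v_{6} + v_{8}  →  sig = (2; 1,1,1)
  {0,9}:  v_{0} + v_{9} = v_{3} + v_{4} + v_{8}  →  sig = (2; 1,1,1)
  {2,9}:  v_{2} + v_{9} = 2·v_{1} + v_{3} + 2·v_{7} + v_{8}  →  sig = (2; 1,1,2,2)
  {2,5}:  v_{2} + v_{5} = 2·v_{3} + 2·v_{6} + v_{8}  →  sig = (2; 1,2,2)
  {0,1,7}:  v_{0} + v_{1} + v_{7} = 0  →  sig = (3; —)
  {0,3,6}:  v_{0} + v_{3} + v_{6} = v_{5}  →  sig = (3; 1)
  {4,5,8}:  v_{4} + v_{5} + v_{8} = v_{0}  →  sig = (3; 1)
  {1,5,7}:  v_{1} + v_{5} + v_{7} = v_{3} + v_{6}  →  sig = (3; 1,1)
  {3,4,6,8}:  v_{3} + v_{4} + v_{6} + v_{8} = 0  →  sig = (4; —)
  {1,3,4,7,8}:  v_{1} + v_{3} + v_{4} + v_{7} + v_{8} = v_{9}  →  sig = (5; 1)
  {1,3,6,7,8}:  v_{1} + v_{3} + v_{6} + v_{7} + v_{8} = v_{2}  →  sig = (5; 1)

Hence PRS(X_Σ) =
{ (2; 1),  (2; 1,1) ×2,  (2; 1,1,1) ×2,  (2; 1,1,2,2),  (2; 1,2,2),  (3; —),  (3; 1) ×2,  (3; 1,1),  (4; —),  (5; 1) ×2 }


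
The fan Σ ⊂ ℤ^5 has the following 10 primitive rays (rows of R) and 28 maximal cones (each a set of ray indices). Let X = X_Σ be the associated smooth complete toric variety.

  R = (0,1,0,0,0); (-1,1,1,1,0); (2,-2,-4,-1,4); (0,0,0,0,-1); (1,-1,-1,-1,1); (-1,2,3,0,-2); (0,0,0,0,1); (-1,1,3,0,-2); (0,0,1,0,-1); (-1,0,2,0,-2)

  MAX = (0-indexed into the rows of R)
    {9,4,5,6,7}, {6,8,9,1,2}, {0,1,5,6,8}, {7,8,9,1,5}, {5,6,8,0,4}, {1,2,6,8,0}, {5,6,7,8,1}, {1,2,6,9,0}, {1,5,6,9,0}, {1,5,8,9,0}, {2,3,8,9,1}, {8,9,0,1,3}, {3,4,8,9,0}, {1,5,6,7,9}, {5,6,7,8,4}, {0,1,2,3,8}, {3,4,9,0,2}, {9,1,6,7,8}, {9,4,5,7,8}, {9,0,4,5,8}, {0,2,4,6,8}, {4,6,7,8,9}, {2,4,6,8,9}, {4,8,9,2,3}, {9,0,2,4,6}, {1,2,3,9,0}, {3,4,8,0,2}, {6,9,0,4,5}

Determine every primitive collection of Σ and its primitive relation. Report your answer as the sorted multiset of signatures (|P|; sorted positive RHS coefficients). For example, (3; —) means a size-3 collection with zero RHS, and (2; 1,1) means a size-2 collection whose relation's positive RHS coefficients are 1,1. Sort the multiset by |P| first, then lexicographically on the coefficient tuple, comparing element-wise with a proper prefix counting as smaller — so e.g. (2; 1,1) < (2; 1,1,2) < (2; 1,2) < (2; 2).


The 10 primitive collections of Σ (r=10, n=5):

  • {3,6}:  v_{3} + v_{6} = 0 ; sig = (2; —)
  • {0,7}:  v_{0} + v_{7} = v_{5} ; sig = (2; 1)
  • {1,4}:  v_{1} + v_{4} = v_{6} ; sig = (2; 1)
  • {2,7}:  v_{2} + v_{7} = v_{4} + v_{6} ; sig = (2; 1,1)
  • {2,5}:  v_{2} + v_{5} = v_{0} + v_{4} + v_{6} ; sig = (2; 1,1,1)
  • {3,7}:  v_{3} + v_{7} = v_{0} + v_{8} + v_{9} ; sig = (2; 1,1,1)
  • {3,5}:  v_{3} + v_{5} = 2·v_{0} + v_{8} + v_{9} ; sig = (2; 1,1,2)
  • {0,2,8,9}:  v_{0} + v_{2} + v_{8} + v_{9} = v_{4} ; sig = (4; 1)
  • {0,6,8,9}:  v_{0} + v_{6} + v_{8} + v_{9} = v_{7} ; sig = (4; 1)
  • {5,6,8,9}:  v_{5} + v_{6} + v_{8} + v_{9} = 2·v_{7} ; sig = (4; 2)

Signatures (|P|; sorted positive RHS coefficients), sorted:
    |P|=2: 7 collections, coeffs (), (1), (1), (1,1), (1,1,1), (1,1,1), (1,1,2)
    |P|=4: 3 collections, coeffs (1), (1), (2)


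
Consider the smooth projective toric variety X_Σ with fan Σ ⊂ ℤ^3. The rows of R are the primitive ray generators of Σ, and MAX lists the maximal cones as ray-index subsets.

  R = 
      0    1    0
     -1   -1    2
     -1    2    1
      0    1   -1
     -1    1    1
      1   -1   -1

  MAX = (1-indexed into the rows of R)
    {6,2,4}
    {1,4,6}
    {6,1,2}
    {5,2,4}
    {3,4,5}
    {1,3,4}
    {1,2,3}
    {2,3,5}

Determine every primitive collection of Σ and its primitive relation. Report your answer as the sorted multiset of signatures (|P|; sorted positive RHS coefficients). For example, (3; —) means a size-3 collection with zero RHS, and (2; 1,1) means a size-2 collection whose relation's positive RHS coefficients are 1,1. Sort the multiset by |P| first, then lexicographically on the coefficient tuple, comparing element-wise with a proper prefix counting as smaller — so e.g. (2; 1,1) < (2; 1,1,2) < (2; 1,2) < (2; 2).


|primitive collections| = 5. Relations:

  {5,6}:  v_{5} + v_{6} = 0  ⇒ sig = (2; —)
  {1,5}:  v_{1} + v_{5} = v_{3}  ⇒ sig = (2; 1)
  {3,6}:  v_{3} + v_{6} = v_{1}  ⇒ sig = (2; 1)
  {1,2,4}:  v_{1} + v_{2} + v_{4} = v_{5}  ⇒ sig = (3; 1)
  {2,3,4}:  v_{2} + v_{3} + v_{4} = 2·v_{5}  ⇒ sig = (3; 2)

Hence PRS(X_Σ) =
[(2; —), (2; 1), (2; 1), (3; 1), (3; 2)]


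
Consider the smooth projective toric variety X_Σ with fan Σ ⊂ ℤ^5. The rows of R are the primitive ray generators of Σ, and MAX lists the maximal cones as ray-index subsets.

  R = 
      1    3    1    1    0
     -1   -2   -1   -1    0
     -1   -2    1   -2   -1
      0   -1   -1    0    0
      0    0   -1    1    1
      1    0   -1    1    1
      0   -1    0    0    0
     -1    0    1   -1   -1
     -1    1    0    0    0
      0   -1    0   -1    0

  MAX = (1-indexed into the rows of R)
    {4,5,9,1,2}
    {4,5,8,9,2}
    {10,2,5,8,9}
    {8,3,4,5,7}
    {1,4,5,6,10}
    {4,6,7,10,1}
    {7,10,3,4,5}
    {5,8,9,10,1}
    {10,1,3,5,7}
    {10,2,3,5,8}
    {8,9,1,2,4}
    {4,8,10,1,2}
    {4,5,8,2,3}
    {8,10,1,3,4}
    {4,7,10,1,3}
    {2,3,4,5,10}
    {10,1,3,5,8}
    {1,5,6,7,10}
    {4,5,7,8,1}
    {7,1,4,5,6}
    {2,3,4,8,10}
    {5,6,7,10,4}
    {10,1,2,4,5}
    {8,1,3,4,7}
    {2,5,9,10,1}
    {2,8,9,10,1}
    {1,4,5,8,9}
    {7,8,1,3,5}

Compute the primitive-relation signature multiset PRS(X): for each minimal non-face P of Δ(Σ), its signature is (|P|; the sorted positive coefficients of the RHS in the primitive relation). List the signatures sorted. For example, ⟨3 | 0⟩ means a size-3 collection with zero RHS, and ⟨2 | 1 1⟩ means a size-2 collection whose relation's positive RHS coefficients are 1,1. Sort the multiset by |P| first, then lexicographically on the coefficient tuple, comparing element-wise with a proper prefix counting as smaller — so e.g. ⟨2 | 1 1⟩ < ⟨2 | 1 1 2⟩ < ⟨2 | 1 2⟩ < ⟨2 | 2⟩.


Minimal non-faces — 14 found among 10 rays, 28 max cones:

  {6,8}:  v_{6} + v_{8} = 0 — sig = ⟨2 | 0⟩
  {3,6}:  v_{3} + v_{6} = v_{7} + v_{10} — sig = ⟨2 | 1 1⟩
  {7,9}:  v_{7} + v_{9} = v_{5} + v_{8} — sig = ⟨2 | 1 1⟩
  {2,6}:  v_{2} + v_{6} = v_{4} + v_{5} + v_{10} — sig = ⟨2 | 1 1 1⟩
  {2,7}:  v_{2} + v_{7} = v_{3} + v_{4} + v_{5} — sig = ⟨2 | 1 1 1⟩
  {6,9}:  v_{6} + v_{9} = v_{1} + v_{2} + v_{5} — sig = ⟨2 | 1 1 1⟩
  {3,9}:  v_{3} + v_{9} = v_{5} + 2·v_{8} + v_{10} — sig = ⟨2 | 1 1 2⟩
  {7,8,10}:  v_{7} + v_{8} + v_{10} = v_{3} — sig = ⟨3 | 1⟩
  {1,2,3}:  v_{1} + v_{2} + v_{3} = v_{8} + v_{10} — sig = ⟨3 | 1 1⟩
  {4,9,10}:  v_{4} + v_{9} + v_{10} = v_{1} + 2·v_{2} — sig = ⟨3 | 1 2⟩
  {1,3,4,5}:  v_{1} + v_{3} + v_{4} + v_{5} = 0 — sig = ⟨4 | 0⟩
  {1,2,5,8}:  v_{1} + v_{2} + v_{5} + v_{8} = v_{9} — sig = ⟨4 | 1⟩
  {4,5,8,10}:  v_{4} + v_{5} + v_{8} + v_{10} = v_{2} — sig = ⟨4 | 1⟩
  {1,4,5,7,10}:  v_{1} + v_{4} + v_{5} + v_{7} + v_{10} = v_{6} — sig = ⟨5 | 1⟩

Signatures (|P|; sorted positive RHS coefficients), sorted:
[⟨2 | 0⟩, ⟨2 | 1 1⟩, ⟨2 | 1 1⟩, ⟨2 | 1 1 1⟩, ⟨2 | 1 1 1⟩, ⟨2 | 1 1 1⟩, ⟨2 | 1 1 2⟩, ⟨3 | 1⟩, ⟨3 | 1 1⟩, ⟨3 | 1 2⟩, ⟨4 | 0⟩, ⟨4 | 1⟩, ⟨4 | 1⟩, ⟨5 | 1⟩]


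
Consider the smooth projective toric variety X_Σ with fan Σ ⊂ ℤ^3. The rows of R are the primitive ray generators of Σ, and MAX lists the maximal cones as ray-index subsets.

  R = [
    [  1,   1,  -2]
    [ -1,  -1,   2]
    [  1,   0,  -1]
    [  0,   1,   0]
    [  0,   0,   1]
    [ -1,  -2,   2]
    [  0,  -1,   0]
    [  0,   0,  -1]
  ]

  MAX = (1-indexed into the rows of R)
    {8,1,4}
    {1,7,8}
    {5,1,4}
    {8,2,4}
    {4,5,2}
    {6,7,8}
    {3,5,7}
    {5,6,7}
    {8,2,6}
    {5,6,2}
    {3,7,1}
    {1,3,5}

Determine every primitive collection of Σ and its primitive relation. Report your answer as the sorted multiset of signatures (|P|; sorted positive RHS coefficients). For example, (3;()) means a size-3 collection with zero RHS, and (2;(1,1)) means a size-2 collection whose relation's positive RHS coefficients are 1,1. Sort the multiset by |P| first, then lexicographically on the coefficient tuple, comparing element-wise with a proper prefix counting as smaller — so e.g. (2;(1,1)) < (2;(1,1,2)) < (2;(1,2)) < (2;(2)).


11 minimal non-faces of Δ(Σ) (on 8 rays):

  • {1,2}:  v_{1} + v_{2} = 0  →  sig = (2;())
  • {4,7}:  v_{4} + v_{7} = 0  →  sig = (2;())
  • {5,8}:  v_{5} + v_{8} = 0  →  sig = (2;())
  • {1,6}:  v_{1} + v_{6} = v_{7}  →  sig = (2;(1))
  • {2,7}:  v_{2} + v_{7} = v_{6}  →  sig = (2;(1))
  • {4,6}:  v_{4} + v_{6} = v_{2}  →  sig = (2;(1))
  • {2,3}:  v_{2} + v_{3} = v_{5} + v_{7}  →  sig = (2;(1,1))
  • {3,4}:  v_{3} + v_{4} = v_{1} + v_{5}  →  sig = (2;(1,1))
  • {3,8}:  v_{3} + v_{8} = v_{1} + v_{7}  →  sig = (2;(1,1))
  • {3,6}:  v_{3} + v_{6} = v_{5} + 2·v_{7}  →  sig = (2;(1,2))
  • {1,5,7}:  v_{1} + v_{5} + v_{7} = v_{3}  →  sig = (3;(1))

Signatures (|P|; sorted positive RHS coefficients), sorted:
[(2;()), (2;()), (2;()), (2;(1)), (2;(1)), (2;(1)), (2;(1,1)), (2;(1,1)), (2;(1,1)), (2;(1,2)), (3;(1))]


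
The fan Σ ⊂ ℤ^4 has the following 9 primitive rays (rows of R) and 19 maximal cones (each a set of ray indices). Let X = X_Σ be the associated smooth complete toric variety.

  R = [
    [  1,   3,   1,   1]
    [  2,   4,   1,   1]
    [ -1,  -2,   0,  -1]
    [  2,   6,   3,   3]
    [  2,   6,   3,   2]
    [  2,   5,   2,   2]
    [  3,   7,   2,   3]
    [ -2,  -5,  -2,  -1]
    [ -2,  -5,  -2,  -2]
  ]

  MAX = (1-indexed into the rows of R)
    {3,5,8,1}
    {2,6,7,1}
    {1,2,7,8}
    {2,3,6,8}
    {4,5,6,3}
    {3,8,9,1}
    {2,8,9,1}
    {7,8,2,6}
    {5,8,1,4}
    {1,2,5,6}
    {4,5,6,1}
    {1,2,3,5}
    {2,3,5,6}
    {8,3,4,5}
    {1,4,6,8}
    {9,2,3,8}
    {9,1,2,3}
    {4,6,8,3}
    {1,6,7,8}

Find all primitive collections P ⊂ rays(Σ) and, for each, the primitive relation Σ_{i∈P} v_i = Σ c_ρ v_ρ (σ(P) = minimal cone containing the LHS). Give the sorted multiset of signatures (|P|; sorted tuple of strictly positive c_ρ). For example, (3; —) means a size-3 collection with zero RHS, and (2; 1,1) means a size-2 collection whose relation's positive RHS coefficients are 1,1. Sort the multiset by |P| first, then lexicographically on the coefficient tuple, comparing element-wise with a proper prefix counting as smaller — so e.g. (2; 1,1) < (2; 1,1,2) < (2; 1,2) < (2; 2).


14 minimal non-faces of Δ(Σ) (on 9 rays):

  P={6,9}:  v_{6} + v_{9} = 0  →  sig = (2; —)
  P={3,7}:  v_{3} + v_{7} = v_{6}  →  sig = (2; 1)
  P={4,9}:  v_{4} + v_{9} = v_{5} + v_{8}  →  sig = (2; 1,1)
  P={5,9}:  v_{5} + v_{9} = v_{1} + v_{3}  →  sig = (2; 1,1)
  P={7,9}:  v_{7} + v_{9} = v_{1} + v_{2} + v_{8}  →  sig = (2; 1,1,1)
  P={4,7}:  v_{4} + v_{7} = v_{1} + 3·v_{6} + v_{8}  →  sig = (2; 1,1,3)
  P={5,7}:  v_{5} + v_{7} = v_{1} + 2·v_{6}  →  sig = (2; 1,2)
  P={2,4}:  v_{2} + v_{4} = 2·v_{6}  →  sig = (2; 2)
  P={1,3,6}:  v_{1} + v_{3} + v_{6} = v_{5}  →  sig = (3; 1)
  P={2,5,8}:  v_{2} + v_{5} + v_{8} = v_{6}  →  sig = (3; 1)
  P={5,6,8}:  v_{5} + v_{6} + v_{8} = v_{4}  →  sig = (3; 1)
  P={1,3,4}:  v_{1} + v_{3} + v_{4} = 2·v_{5} + v_{8}  →  sig = (3; 1,2)
  P={1,2,3,8}:  v_{1} + v_{2} + v_{3} + v_{8} = 0  →  sig = (4; —)
  P={1,2,6,8}:  v_{1} + v_{2} + v_{6} + v_{8} = v_{7}  →  sig = (4; 1)

so the primitive-relation signature multiset is
    |P|=2: 8 collections, coeffs (), (1), (1,1), (1,1), (1,1,1), (1,1,3), (1,2), (2)
    |P|=3: 4 collections, coeffs (1), (1), (1), (1,2)
    |P|=4: 2 collections, coeffs (), (1)


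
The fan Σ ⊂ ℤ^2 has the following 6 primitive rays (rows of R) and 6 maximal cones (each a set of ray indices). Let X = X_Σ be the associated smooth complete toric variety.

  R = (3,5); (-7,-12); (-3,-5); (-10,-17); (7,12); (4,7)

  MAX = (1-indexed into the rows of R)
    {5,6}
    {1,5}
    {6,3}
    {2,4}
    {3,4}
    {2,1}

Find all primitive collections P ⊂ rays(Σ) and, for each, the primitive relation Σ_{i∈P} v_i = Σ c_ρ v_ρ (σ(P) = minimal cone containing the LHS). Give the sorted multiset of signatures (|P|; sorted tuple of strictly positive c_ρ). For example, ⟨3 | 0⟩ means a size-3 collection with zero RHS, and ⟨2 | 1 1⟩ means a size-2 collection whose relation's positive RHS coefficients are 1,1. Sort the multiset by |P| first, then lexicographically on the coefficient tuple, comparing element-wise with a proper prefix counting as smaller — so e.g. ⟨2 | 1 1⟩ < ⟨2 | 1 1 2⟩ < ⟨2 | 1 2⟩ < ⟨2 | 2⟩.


Minimal non-faces — 9 found among 6 rays, 6 max cones:

  • {1,3}:  v_{1} + v_{3} = 0  ⇒ sig = ⟨2 | 0⟩
  • {2,5}:  v_{2} + v_{5} = 0  ⇒ sig = ⟨2 | 0⟩
  • {1,4}:  v_{1} + v_{4} = v_{2}  ⇒ sig = ⟨2 | 1⟩
  • {1,6}:  v_{1} + v_{6} = v_{5}  ⇒ sig = ⟨2 | 1⟩
  • {2,3}:  v_{2} + v_{3} = v_{4}  ⇒ sig = ⟨2 | 1⟩
  • {2,6}:  v_{2} + v_{6} = v_{3}  ⇒ sig = ⟨2 | 1⟩
  • {3,5}:  v_{3} + v_{5} = v_{6}  ⇒ sig = ⟨2 | 1⟩
  • {4,5}:  v_{4} + v_{5} = v_{3}  ⇒ sig = ⟨2 | 1⟩
  • {4,6}:  v_{4} + v_{6} = 2·v_{3}  ⇒ sig = ⟨2 | 2⟩

Hence PRS(X_Σ) =
    |P|=2: 9 collections, coeffs (), (), (1), (1), (1), (1), (1), (1), (2)


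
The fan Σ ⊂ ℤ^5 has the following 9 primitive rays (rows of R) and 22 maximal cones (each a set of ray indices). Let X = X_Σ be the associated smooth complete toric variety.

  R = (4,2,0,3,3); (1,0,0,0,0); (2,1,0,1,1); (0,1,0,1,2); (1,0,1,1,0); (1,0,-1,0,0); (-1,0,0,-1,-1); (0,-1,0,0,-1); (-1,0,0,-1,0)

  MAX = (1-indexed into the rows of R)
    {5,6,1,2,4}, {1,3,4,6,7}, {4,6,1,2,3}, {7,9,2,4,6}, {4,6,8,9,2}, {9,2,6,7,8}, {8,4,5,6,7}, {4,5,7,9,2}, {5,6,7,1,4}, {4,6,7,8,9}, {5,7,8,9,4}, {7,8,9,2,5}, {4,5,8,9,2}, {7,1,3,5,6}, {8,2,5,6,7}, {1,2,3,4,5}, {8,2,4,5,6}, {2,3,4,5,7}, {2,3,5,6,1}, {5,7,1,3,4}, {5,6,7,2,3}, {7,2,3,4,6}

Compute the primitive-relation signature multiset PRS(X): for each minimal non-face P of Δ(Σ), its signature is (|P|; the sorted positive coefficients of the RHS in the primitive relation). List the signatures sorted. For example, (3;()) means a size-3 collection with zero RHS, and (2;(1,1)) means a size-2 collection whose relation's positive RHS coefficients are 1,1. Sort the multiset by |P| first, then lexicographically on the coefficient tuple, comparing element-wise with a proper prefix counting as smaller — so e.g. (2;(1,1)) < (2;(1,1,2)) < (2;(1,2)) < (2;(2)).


Minimal non-faces — 9 found among 9 rays, 22 max cones:

  {3,8}:  v_{3} + v_{8} = v_{5} + v_{6} — sig = (2;(1,1))
  {1,9}:  v_{1} + v_{9} = v_{2} + v_{3} + v_{4} — sig = (2;(1,1,1))
  {3,9}:  v_{3} + v_{9} = 2·v_{2} + v_{4} + v_{7} — sig = (2;(1,1,2))
  {1,8}:  v_{1} + v_{8} = v_{4} + 2·v_{5} + 2·v_{6} — sig = (2;(1,2,2))
  {5,6,9}:  v_{5} + v_{6} + v_{9} = v_{2} — sig = (3;(1))
  {1,2,7}:  v_{1} + v_{2} + v_{7} = 2·v_{3} — sig = (3;(2))
  {2,4,7,8}:  v_{2} + v_{4} + v_{7} + v_{8} = 0 — sig = (4;())
  {3,4,5,6}:  v_{3} + v_{4} + v_{5} + v_{6} = v_{1} — sig = (4;(1))
  {2,4,5,6,7}:  v_{2} + v_{4} + v_{5} + v_{6} + v_{7} = v_{3} — sig = (5;(1))

Hence PRS(X_Σ) =
    |P|=2: 4 collections, coeffs (1,1), (1,1,1), (1,1,2), (1,2,2)
    |P|=3: 2 collections, coeffs (1), (2)
    |P|=4: 2 collections, coeffs (), (1)
    |P|=5: 1 collection, coeffs (1)


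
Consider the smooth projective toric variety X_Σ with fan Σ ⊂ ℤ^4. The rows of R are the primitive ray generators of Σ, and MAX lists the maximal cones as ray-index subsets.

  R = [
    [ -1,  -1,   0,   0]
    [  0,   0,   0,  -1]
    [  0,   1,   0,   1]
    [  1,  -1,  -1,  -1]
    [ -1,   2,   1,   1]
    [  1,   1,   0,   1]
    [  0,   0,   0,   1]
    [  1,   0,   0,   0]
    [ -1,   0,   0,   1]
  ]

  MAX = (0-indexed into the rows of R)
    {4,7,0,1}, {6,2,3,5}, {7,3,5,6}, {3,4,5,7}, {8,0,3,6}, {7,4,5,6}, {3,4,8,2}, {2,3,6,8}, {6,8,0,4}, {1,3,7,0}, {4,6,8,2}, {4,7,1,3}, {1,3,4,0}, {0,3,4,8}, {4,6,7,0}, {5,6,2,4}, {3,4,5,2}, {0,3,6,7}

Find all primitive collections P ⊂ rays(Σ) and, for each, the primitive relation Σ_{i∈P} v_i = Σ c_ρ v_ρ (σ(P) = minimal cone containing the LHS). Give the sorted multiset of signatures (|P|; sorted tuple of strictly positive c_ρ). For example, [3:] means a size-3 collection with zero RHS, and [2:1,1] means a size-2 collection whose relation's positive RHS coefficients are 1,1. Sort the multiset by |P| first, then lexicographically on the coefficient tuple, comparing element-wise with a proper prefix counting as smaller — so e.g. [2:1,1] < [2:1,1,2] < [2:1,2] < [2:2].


11 collections generate NE(X_Σ); each relation:

  • {1,6}:  v_{1} + v_{6} = 0  →  sig = [2:]
  • {0,2}:  v_{0} + v_{2} = v_{8}  →  sig = [2:1]
  • {0,5}:  v_{0} + v_{5} = v_{6}  →  sig = [2:1]
  • {2,7}:  v_{2} + v_{7} = v_{5}  →  sig = [2:1]
  • {7,8}:  v_{7} + v_{8} = v_{6}  →  sig = [2:1]
  • {1,2}:  v_{1} + v_{2} = v_{3} + v_{4}  →  sig = [2:1,1]
  • {5,8}:  v_{5} + v_{8} = v_{2} + v_{6}  →  sig = [2:1,1]
  • {1,5}:  v_{1} + v_{5} = v_{3} + v_{4} + v_{7}  →  sig = [2:1,1,1]
  • {1,8}:  v_{1} + v_{8} = v_{0} + v_{3} + v_{4}  →  sig = [2:1,1,1]
  • {3,4,6}:  v_{3} + v_{4} + v_{6} = v_{2}  →  sig = [3:1]
  • {0,3,4,7}:  v_{0} + v_{3} + v_{4} + v_{7} = 0  →  sig = [4:]

Signatures (|P|; sorted positive RHS coefficients), sorted:
    [2:]
    [2:1]
    [2:1]
    [2:1]
    [2:1]
    [2:1,1]
    [2:1,1]
    [2:1,1,1]
    [2:1,1,1]
    [3:1]
    [4:]


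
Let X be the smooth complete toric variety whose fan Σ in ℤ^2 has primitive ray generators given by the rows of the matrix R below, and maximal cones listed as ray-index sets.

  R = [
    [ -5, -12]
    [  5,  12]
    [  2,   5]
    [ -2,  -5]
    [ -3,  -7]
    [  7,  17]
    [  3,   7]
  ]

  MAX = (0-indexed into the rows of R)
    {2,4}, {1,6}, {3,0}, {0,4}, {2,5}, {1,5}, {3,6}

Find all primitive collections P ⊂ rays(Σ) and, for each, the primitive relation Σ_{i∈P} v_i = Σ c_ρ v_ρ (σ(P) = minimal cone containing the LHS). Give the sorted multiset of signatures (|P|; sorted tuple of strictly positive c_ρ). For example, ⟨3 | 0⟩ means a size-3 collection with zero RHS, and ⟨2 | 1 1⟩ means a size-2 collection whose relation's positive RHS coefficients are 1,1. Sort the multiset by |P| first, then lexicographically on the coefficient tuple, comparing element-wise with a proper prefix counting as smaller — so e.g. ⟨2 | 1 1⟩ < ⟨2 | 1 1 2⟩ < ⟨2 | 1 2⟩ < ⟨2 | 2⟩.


The 14 primitive collections of Σ (r=7, n=2):

  P = {0,1}:  v_{0} + v_{1} = 0 — sig = ⟨2 | 0⟩
  P = {2,3}:  v_{2} + v_{3} = 0 — sig = ⟨2 | 0⟩
  P = {4,6}:  v_{4} + v_{6} = 0 — sig = ⟨2 | 0⟩
  P = {0,2}:  v_{0} + v_{2} = v_{4} — sig = ⟨2 | 1⟩
  P = {0,5}:  v_{0} + v_{5} = v_{2} — sig = ⟨2 | 1⟩
  P = {0,6}:  v_{0} + v_{6} = v_{3} — sig = ⟨2 | 1⟩
  P = {1,2}:  v_{1} + v_{2} = v_{5} — sig = ⟨2 | 1⟩
  P = {1,3}:  v_{1} + v_{3} = v_{6} — sig = ⟨2 | 1⟩
  P = {1,4}:  v_{1} + v_{4} = v_{2} — sig = ⟨2 | 1⟩
  P = {2,6}:  v_{2} + v_{6} = v_{1} — sig = ⟨2 | 1⟩
  P = {3,4}:  v_{3} + v_{4} = v_{0} — sig = ⟨2 | 1⟩
  P = {3,5}:  v_{3} + v_{5} = v_{1} — sig = ⟨2 | 1⟩
  P = {4,5}:  v_{4} + v_{5} = 2·v_{2} — sig = ⟨2 | 2⟩
  P = {5,6}:  v_{5} + v_{6} = 2·v_{1} — sig = ⟨2 | 2⟩

Signatures (|P|; sorted positive RHS coefficients), sorted:
[⟨2 | 0⟩, ⟨2 | 0⟩, ⟨2 | 0⟩, ⟨2 | 1⟩, ⟨2 | 1⟩, ⟨2 | 1⟩, ⟨2 | 1⟩, ⟨2 | 1⟩, ⟨2 | 1⟩, ⟨2 | 1⟩, ⟨2 | 1⟩, ⟨2 | 1⟩, ⟨2 | 2⟩, ⟨2 | 2⟩]


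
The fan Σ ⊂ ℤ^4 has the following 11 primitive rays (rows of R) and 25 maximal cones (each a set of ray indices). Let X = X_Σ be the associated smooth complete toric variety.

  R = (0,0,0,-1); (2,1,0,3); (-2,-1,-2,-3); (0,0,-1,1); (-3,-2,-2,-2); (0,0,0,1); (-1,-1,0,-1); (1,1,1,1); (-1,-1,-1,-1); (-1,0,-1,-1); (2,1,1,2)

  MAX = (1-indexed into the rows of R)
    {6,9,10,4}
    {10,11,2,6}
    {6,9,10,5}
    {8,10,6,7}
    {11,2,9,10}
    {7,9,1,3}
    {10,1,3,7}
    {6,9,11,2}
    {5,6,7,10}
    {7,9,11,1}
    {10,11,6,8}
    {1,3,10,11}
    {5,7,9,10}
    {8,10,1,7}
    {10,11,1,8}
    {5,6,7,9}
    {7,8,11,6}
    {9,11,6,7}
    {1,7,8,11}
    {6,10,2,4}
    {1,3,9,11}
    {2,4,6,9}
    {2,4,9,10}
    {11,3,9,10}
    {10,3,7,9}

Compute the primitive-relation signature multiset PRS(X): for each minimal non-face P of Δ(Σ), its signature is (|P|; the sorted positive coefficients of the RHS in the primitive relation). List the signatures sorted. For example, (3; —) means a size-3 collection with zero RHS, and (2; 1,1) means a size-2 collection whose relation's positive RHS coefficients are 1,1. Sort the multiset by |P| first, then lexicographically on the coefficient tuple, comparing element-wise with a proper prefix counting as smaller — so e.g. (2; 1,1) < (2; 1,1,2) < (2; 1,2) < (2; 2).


The 25 primitive collections of Σ (r=11, n=4):

  {1,6}:  v_{1} + v_{6} = 0 — sig = (2; —)
  {8,9}:  v_{8} + v_{9} = 0 — sig = (2; —)
  {4,11}:  v_{4} + v_{11} = v_{2} — sig = (2; 1)
  {3,6}:  v_{3} + v_{6} = v_{9} + v_{10} — sig = (2; 1,1)
  {3,8}:  v_{3} + v_{8} = v_{1} + v_{10} — sig = (2; 1,1)
  {4,7}:  v_{4} + v_{7} = v_{6} + v_{9} — sig = (2; 1,1)
  {5,11}:  v_{5} + v_{11} = v_{6} + v_{9} — sig = (2; 1,1)
  {1,4}:  v_{1} + v_{4} = v_{9} + v_{10} + v_{11} — sig = (2; 1,1,1)
  {1,5}:  v_{1} + v_{5} = v_{7} + v_{9} + v_{10} — sig = (2; 1,1,1)
  {2,5}:  v_{2} + v_{5} = v_{4} + v_{6} + v_{9} — sig = (2; 1,1,1)
  {2,7}:  v_{2} + v_{7} = v_{6} + v_{9} + v_{11} — sig = (2; 1,1,1)
  {4,8}:  v_{4} + v_{8} = v_{6} + v_{10} + v_{11} — sig = (2; 1,1,1)
  {5,8}:  v_{5} + v_{8} = v_{6} + v_{7} + v_{10} — sig = (2; 1,1,1)
  {1,2}:  v_{1} + v_{2} = v_{9} + v_{10} + 2·v_{11} — sig = (2; 1,1,2)
  {2,8}:  v_{2} + v_{8} = v_{6} + v_{10} + 2·v_{11} — sig = (2; 1,1,2)
  {3,4}:  v_{3} + v_{4} = 2·v_{9} + 2·v_{10} + v_{11} — sig = (2; 1,2,2)
  {3,5}:  v_{3} + v_{5} = v_{7} + 2·v_{9} + 2·v_{10} — sig = (2; 1,2,2)
  {4,5}:  v_{4} + v_{5} = 2·v_{6} + 2·v_{9} + v_{10} — sig = (2; 1,2,2)
  {2,3}:  v_{2} + v_{3} = 2·v_{9} + 2·v_{10} + 2·v_{11} — sig = (2; 2,2,2)
  {7,10,11}:  v_{7} + v_{10} + v_{11} = 0 — sig = (3; —)
  {1,9,10}:  v_{1} + v_{9} + v_{10} = v_{3} — sig = (3; 1)
  {3,7,11}:  v_{3} + v_{7} + v_{11} = v_{1} + v_{9} — sig = (3; 1,1)
  {6,7,9,10}:  v_{6} + v_{7} + v_{9} + v_{10} = v_{5} — sig = (4; 1)
  {6,9,10,11}:  v_{6} + v_{9} + v_{10} + v_{11} = v_{4} — sig = (4; 1)
  {2,6,9,10}:  v_{2} + v_{6} + v_{9} + v_{10} = 2·v_{4} — sig = (4; 2)

Hence PRS(X_Σ) =
{ (2; —) ×2,  (2; 1),  (2; 1,1) ×4,  (2; 1,1,1) ×6,  (2; 1,1,2) ×2,  (2; 1,2,2) ×3,  (2; 2,2,2),  (3; —),  (3; 1),  (3; 1,1),  (4; 1) ×2,  (4; 2) }


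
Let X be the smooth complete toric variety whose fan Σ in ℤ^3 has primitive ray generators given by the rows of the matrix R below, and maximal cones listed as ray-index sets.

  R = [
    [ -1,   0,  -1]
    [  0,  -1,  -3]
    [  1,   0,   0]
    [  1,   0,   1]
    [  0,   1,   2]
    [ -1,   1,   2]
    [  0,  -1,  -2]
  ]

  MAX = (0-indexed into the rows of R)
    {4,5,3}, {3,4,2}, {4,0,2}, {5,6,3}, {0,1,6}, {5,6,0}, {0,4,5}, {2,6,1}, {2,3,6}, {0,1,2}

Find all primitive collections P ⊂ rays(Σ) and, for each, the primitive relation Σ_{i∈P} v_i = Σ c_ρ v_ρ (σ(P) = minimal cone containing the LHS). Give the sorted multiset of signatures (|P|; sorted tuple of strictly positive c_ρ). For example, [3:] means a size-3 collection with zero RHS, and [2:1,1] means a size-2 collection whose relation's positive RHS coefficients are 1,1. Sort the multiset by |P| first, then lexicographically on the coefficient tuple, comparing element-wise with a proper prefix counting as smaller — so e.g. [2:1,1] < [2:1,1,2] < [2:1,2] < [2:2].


7 collections generate NE(X_Σ); each relation:

  {0,3}:  v_{0} + v_{3} = 0 ; sig = [2:]
  {4,6}:  v_{4} + v_{6} = 0 ; sig = [2:]
  {1,5}:  v_{1} + v_{5} = v_{0} ; sig = [2:1]
  {2,5}:  v_{2} + v_{5} = v_{4} ; sig = [2:1]
  {1,3}:  v_{1} + v_{3} = v_{2} + v_{6} ; sig = [2:1,1]
  {1,4}:  v_{1} + v_{4} = v_{0} + v_{2} ; sig = [2:1,1]
  {0,2,6}:  v_{0} + v_{2} + v_{6} = v_{1} ; sig = [3:1]

Sorted signature multiset PRS(X):
    [2:]
    [2:]
    [2:1]
    [2:1]
    [2:1,1]
    [2:1,1]
    [3:1]


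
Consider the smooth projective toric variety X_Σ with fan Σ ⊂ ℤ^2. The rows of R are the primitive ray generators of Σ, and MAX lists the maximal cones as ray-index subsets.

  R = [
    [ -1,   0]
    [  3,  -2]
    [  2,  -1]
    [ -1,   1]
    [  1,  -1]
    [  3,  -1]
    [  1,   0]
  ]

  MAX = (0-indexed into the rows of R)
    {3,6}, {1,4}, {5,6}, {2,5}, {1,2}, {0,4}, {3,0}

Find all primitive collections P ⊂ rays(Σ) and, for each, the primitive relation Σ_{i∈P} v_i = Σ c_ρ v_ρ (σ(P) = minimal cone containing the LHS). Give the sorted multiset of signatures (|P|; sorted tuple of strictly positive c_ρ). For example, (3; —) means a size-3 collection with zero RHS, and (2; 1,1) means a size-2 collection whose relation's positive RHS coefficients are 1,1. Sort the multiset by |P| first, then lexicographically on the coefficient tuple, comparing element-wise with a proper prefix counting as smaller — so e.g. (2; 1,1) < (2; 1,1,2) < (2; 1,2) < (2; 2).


14 collections generate NE(X_Σ); each relation:

  P = {0,6}:  v_{0} + v_{6} = 0  ⇒ sig = (2; —)
  P = {3,4}:  v_{3} + v_{4} = 0  ⇒ sig = (2; —)
  P = {0,2}:  v_{0} + v_{2} = v_{4}  ⇒ sig = (2; 1)
  P = {0,5}:  v_{0} + v_{5} = v_{2}  ⇒ sig = (2; 1)
  P = {1,3}:  v_{1} + v_{3} = v_{2}  ⇒ sig = (2; 1)
  P = {2,3}:  v_{2} + v_{3} = v_{6}  ⇒ sig = (2; 1)
  P = {2,4}:  v_{2} + v_{4} = v_{1}  ⇒ sig = (2; 1)
  P = {2,6}:  v_{2} + v_{6} = v_{5}  ⇒ sig = (2; 1)
  P = {4,6}:  v_{4} + v_{6} = v_{2}  ⇒ sig = (2; 1)
  P = {0,1}:  v_{0} + v_{1} = 2·v_{4}  ⇒ sig = (2; 2)
  P = {1,6}:  v_{1} + v_{6} = 2·v_{2}  ⇒ sig = (2; 2)
  P = {3,5}:  v_{3} + v_{5} = 2·v_{6}  ⇒ sig = (2; 2)
  P = {4,5}:  v_{4} + v_{5} = 2·v_{2}  ⇒ sig = (2; 2)
  P = {1,5}:  v_{1} + v_{5} = 3·v_{2}  ⇒ sig = (2; 3)

Signatures (|P|; sorted positive RHS coefficients), sorted:
[(2; —), (2; —), (2; 1), (2; 1), (2; 1), (2; 1), (2; 1), (2; 1), (2; 1), (2; 2), (2; 2), (2; 2), (2; 2), (2; 3)]


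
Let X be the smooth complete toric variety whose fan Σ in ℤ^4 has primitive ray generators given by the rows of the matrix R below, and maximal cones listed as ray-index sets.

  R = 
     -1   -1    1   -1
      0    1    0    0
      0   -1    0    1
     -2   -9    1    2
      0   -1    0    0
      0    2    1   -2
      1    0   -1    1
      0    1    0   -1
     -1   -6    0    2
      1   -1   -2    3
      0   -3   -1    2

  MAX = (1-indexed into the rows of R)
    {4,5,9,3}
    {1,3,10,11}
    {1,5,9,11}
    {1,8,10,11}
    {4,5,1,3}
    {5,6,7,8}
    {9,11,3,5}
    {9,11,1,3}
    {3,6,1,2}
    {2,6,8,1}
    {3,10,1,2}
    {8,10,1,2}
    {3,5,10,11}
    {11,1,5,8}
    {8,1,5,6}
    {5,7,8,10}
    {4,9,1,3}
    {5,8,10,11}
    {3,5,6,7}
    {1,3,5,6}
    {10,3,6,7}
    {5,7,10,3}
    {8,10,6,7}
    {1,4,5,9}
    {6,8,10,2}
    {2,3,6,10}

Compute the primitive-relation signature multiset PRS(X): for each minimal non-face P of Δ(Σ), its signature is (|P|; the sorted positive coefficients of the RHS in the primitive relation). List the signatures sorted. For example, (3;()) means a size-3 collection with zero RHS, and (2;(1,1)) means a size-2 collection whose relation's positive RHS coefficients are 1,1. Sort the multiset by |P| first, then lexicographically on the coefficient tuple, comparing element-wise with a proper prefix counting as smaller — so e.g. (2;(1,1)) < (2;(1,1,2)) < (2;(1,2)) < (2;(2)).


Primitive collections (23):

  P={2,5}:  v_{2} + v_{5} = 0  so sig = (2;())
  P={3,8}:  v_{3} + v_{8} = 0  so sig = (2;())
  P={1,7}:  v_{1} + v_{7} = v_{5}  so sig = (2;(1))
  P={6,11}:  v_{6} + v_{11} = v_{5}  so sig = (2;(1))
  P={2,7}:  v_{2} + v_{7} = v_{6} + v_{10}  so sig = (2;(1,1))
  P={2,11}:  v_{2} + v_{11} = v_{1} + v_{10}  so sig = (2;(1,1))
  P={2,4}:  v_{2} + v_{4} = v_{1} + v_{3} + v_{9}  so sig = (2;(1,1,1))
  P={2,9}:  v_{2} + v_{9} = v_{1} + v_{3} + v_{11}  so sig = (2;(1,1,1))
  P={4,8}:  v_{4} + v_{8} = v_{1} + v_{5} + v_{9}  so sig = (2;(1,1,1))
  P={4,10}:  v_{4} + v_{10} = v_{3} + v_{9} + v_{11}  so sig = (2;(1,1,1))
  P={8,9}:  v_{8} + v_{9} = v_{1} + v_{5} + v_{11}  so sig = (2;(1,1,1))
  P={4,7}:  v_{4} + v_{7} = v_{3} + 2·v_{5} + v_{9}  so sig = (2;(1,1,2))
  P={6,9}:  v_{6} + v_{9} = v_{1} + v_{3} + 2·v_{5}  so sig = (2;(1,1,2))
  P={7,9}:  v_{7} + v_{9} = v_{3} + 2·v_{5} + v_{11}  so sig = (2;(1,1,2))
  P={7,11}:  v_{7} + v_{11} = 2·v_{5} + v_{10}  so sig = (2;(1,2))
  P={9,10}:  v_{9} + v_{10} = v_{3} + 2·v_{11}  so sig = (2;(1,2))
  P={4,11}:  v_{4} + v_{11} = 2·v_{9}  so sig = (2;(2))
  P={4,6}:  v_{4} + v_{6} = 2·v_{1} + 2·v_{3} + 3·v_{5}  so sig = (2;(2,2,3))
  P={1,6,10}:  v_{1} + v_{6} + v_{10} = 0  so sig = (3;())
  P={1,5,10}:  v_{1} + v_{5} + v_{10} = v_{11}  so sig = (3;(1))
  P={5,6,10}:  v_{5} + v_{6} + v_{10} = v_{7}  so sig = (3;(1))
  P={1,3,5,9}:  v_{1} + v_{3} + v_{5} + v_{9} = v_{4}  so sig = (4;(1))
  P={1,3,5,11}:  v_{1} + v_{3} + v_{5} + v_{11} = v_{9}  so sig = (4;(1))

Signatures (|P|; sorted positive RHS coefficients), sorted:
    |P|=2: 18 collections, coeffs (), (), (1), (1), (1,1), (1,1), (1,1,1), (1,1,1), (1,1,1), (1,1,1), (1,1,1), (1,1,2), (1,1,2), (1,1,2), (1,2), (1,2), (2), (2,2,3)
    |P|=3: 3 collections, coeffs (), (1), (1)
    |P|=4: 2 collections, coeffs (1), (1)


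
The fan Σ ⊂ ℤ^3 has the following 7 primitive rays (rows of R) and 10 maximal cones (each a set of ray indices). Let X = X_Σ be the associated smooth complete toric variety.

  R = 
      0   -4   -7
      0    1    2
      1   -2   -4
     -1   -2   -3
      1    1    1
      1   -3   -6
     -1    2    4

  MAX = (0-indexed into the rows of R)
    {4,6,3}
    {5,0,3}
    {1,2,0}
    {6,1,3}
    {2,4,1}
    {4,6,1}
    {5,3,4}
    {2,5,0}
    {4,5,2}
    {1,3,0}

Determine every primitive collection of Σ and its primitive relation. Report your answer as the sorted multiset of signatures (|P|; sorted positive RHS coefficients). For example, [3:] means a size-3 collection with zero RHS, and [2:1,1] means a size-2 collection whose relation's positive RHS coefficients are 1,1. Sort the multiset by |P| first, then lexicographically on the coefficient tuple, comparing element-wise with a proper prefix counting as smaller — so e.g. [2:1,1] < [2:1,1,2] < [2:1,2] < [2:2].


The 7 primitive collections of Σ (r=7, n=3):

  • {2,6}:  v_{2} + v_{6} = 0 ; sig = [2:]
  • {0,4}:  v_{0} + v_{4} = v_{5} ; sig = [2:1]
  • {0,6}:  v_{0} + v_{6} = v_{3} ; sig = [2:1]
  • {1,5}:  v_{1} + v_{5} = v_{2} ; sig = [2:1]
  • {2,3}:  v_{2} + v_{3} = v_{0} ; sig = [2:1]
  • {5,6}:  v_{5} + v_{6} = v_{3} + v_{4} ; sig = [2:1,1]
  • {1,3,4}:  v_{1} + v_{3} + v_{4} = 0 ; sig = [3:]

Hence PRS(X_Σ) =
[[2:], [2:1], [2:1], [2:1], [2:1], [2:1,1], [3:]]


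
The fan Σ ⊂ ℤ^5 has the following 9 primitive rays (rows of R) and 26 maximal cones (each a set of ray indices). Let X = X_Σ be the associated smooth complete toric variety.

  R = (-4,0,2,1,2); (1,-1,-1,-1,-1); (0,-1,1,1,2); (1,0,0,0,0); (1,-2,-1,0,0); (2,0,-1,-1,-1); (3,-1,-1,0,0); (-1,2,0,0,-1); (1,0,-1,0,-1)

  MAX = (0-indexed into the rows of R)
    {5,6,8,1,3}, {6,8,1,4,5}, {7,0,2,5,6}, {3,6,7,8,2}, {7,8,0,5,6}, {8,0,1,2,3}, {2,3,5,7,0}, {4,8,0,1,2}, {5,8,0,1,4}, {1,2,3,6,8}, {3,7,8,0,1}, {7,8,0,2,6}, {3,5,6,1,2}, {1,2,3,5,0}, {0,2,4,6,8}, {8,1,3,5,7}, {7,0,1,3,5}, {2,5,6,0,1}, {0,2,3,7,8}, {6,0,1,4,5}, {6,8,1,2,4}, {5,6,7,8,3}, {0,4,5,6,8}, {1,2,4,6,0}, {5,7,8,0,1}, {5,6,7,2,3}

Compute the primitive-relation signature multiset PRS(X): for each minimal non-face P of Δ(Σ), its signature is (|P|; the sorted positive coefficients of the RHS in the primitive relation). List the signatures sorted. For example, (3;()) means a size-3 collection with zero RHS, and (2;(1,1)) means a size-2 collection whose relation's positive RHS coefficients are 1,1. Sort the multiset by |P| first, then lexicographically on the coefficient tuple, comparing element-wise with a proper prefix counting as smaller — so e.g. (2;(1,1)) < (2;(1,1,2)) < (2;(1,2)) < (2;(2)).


Minimal non-faces — 9 found among 9 rays, 26 max cones:

  P={3,4}:  v_{3} + v_{4} = v_{1} + v_{2} + v_{8}  so sig = (2;(1,1,1))
  P={4,7}:  v_{4} + v_{7} = v_{0} + v_{5} + 2·v_{8}  so sig = (2;(1,1,2))
  P={1,2,7}:  v_{1} + v_{2} + v_{7} = 0  so sig = (3;())
  P={0,3,6}:  v_{0} + v_{3} + v_{6} = v_{2}  so sig = (3;(1))
  P={2,5,8}:  v_{2} + v_{5} + v_{8} = v_{6}  so sig = (3;(1))
  P={1,6,7}:  v_{1} + v_{6} + v_{7} = v_{5} + v_{8}  so sig = (3;(1,1))
  P={2,4,5}:  v_{2} + v_{4} + v_{5} = v_{0} + v_{1} + 2·v_{6}  so sig = (3;(1,1,2))
  P={0,3,5,8}:  v_{0} + v_{3} + v_{5} + v_{8} = 0  so sig = (4;())
  P={0,1,6,8}:  v_{0} + v_{1} + v_{6} + v_{8} = v_{4}  so sig = (4;(1))

so the primitive-relation signature multiset is
[(2;(1,1,1)), (2;(1,1,2)), (3;()), (3;(1)), (3;(1)), (3;(1,1)), (3;(1,1,2)), (4;()), (4;(1))]


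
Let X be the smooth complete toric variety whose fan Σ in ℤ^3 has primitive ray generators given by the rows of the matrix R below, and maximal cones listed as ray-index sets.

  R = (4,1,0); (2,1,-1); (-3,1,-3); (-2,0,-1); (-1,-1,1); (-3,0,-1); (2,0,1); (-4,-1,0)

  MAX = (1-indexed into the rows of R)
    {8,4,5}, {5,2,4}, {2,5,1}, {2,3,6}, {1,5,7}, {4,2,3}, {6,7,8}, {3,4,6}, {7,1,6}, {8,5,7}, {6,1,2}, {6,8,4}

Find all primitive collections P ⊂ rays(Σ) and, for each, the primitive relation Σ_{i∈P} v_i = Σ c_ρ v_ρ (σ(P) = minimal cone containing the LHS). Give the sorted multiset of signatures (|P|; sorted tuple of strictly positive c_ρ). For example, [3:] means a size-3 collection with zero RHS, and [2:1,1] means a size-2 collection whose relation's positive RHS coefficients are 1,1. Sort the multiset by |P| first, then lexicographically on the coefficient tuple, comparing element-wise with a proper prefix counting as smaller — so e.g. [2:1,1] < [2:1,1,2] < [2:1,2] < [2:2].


Primitive collections (11):

  {1,8}:  v_{1} + v_{8} = 0  ⟹  sig = [2:]
  {4,7}:  v_{4} + v_{7} = 0  ⟹  sig = [2:]
  {1,4}:  v_{1} + v_{4} = v_{2}  ⟹  sig = [2:1]
  {2,7}:  v_{2} + v_{7} = v_{1}  ⟹  sig = [2:1]
  {2,8}:  v_{2} + v_{8} = v_{4}  ⟹  sig = [2:1]
  {5,6}:  v_{5} + v_{6} = v_{8}  ⟹  sig = [2:1]
  {3,7}:  v_{3} + v_{7} = v_{2} + v_{6}  ⟹  sig = [2:1,1]
  {1,3}:  v_{1} + v_{3} = 2·v_{2} + v_{6}  ⟹  sig = [2:1,2]
  {3,8}:  v_{3} + v_{8} = 2·v_{4} + v_{6}  ⟹  sig = [2:1,2]
  {3,5}:  v_{3} + v_{5} = 2·v_{4}  ⟹  sig = [2:2]
  {2,4,6}:  v_{2} + v_{4} + v_{6} = v_{3}  ⟹  sig = [3:1]

so the primitive-relation signature multiset is
    |P|=2: 10 collections, coeffs (), (), (1), (1), (1), (1), (1,1), (1,2), (1,2), (2)
    |P|=3: 1 collection, coeffs (1)


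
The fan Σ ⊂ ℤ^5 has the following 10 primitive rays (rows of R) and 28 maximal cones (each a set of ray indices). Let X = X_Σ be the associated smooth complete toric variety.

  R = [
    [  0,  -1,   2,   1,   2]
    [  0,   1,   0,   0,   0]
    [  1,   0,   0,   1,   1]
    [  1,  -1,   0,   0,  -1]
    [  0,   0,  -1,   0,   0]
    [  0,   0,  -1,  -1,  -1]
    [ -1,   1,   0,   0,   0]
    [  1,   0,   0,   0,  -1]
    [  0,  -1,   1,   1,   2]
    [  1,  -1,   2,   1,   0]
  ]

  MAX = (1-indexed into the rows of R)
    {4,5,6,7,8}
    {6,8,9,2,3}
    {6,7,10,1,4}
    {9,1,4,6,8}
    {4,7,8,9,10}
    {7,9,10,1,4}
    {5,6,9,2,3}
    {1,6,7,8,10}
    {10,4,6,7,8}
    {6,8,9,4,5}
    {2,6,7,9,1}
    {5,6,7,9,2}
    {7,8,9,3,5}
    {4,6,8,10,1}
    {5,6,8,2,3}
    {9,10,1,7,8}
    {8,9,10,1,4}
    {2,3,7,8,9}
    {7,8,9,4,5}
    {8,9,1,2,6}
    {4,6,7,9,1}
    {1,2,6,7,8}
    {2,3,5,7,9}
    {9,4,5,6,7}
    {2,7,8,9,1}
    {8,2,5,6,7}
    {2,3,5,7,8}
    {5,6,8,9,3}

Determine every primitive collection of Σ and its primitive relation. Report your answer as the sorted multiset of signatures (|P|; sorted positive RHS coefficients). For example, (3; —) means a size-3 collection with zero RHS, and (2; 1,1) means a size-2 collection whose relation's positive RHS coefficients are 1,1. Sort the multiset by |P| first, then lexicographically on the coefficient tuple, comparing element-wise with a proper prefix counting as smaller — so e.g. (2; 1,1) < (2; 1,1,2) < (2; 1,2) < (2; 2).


Δ(Σ) — 10 vertices, 12 min non-faces:

  • {1,5}:  v_{1} + v_{5} = v_{9}  →  sig = (2; 1)
  • {2,4}:  v_{2} + v_{4} = v_{8}  →  sig = (2; 1)
  • {5,10}:  v_{5} + v_{10} = v_{4} + v_{7} + v_{8} + v_{9}  →  sig = (2; 1,1,1,1)
  • {1,3}:  v_{1} + v_{3} = v_{2} + v_{8} + 2·v_{9}  →  sig = (2; 1,1,2)
  • {2,10}:  v_{2} + v_{10} = v_{1} + v_{7} + 2·v_{8}  →  sig = (2; 1,1,2)
  • {3,4}:  v_{3} + v_{4} = v_{5} + 2·v_{8} + v_{9}  →  sig = (2; 1,1,2)
  • {3,10}:  v_{3} + v_{10} = v_{7} + 3·v_{8} + 2·v_{9}  →  sig = (2; 1,2,3)
  • {3,6,7}:  v_{3} + v_{6} + v_{7} = v_{2} + v_{5}  →  sig = (3; 1,1)
  • {6,9,10}:  v_{6} + v_{9} + v_{10} = v_{1} + v_{4}  →  sig = (3; 1,1)
  • {6,7,8,9}:  v_{6} + v_{7} + v_{8} + v_{9} = 0  →  sig = (4; —)
  • {1,4,7,8}:  v_{1} + v_{4} + v_{7} + v_{8} = v_{10}  →  sig = (4; 1)
  • {2,5,8,9}:  v_{2} + v_{5} + v_{8} + v_{9} = v_{3}  →  sig = (4; 1)

so the primitive-relation signature multiset is
[(2; 1), (2; 1), (2; 1,1,1,1), (2; 1,1,2), (2; 1,1,2), (2; 1,1,2), (2; 1,2,3), (3; 1,1), (3; 1,1), (4; —), (4; 1), (4; 1)]
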